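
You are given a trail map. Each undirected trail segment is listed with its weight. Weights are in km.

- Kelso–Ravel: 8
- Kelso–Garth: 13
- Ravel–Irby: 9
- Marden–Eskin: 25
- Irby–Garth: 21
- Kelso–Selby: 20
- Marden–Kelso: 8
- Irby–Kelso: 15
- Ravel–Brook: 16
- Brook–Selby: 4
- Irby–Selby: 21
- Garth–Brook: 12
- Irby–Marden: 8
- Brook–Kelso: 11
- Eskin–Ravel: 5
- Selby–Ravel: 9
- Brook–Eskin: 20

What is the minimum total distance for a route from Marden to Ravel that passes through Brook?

32 km

Shortest Marden→Brook: Marden–Kelso–Brook = 19
Shortest Brook→Ravel: Brook–Selby–Ravel = 13
Total via Brook: 19 + 13 = 32 km.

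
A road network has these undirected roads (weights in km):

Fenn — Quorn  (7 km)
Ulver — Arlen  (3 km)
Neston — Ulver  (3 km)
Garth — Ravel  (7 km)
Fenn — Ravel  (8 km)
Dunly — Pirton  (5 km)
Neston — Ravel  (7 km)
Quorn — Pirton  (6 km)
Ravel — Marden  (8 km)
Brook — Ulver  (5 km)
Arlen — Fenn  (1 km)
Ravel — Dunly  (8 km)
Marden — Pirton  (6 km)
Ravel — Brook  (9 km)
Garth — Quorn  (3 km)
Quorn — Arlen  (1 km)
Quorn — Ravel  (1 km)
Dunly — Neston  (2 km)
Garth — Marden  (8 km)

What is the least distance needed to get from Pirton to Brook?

15 km

Running Dijkstra from Pirton:
Pirton: 0
Dunly: 5  (via Pirton)
Marden: 6  (via Pirton)
Quorn: 6  (via Pirton)
Neston: 7  (via Dunly)
Ravel: 7  (via Quorn)
Arlen: 7  (via Quorn)
Fenn: 8  (via Arlen)
Garth: 9  (via Quorn)
Ulver: 10  (via Neston)
Brook: 15  (via Ulver)
Shortest route: Pirton–Dunly–Neston–Ulver–Brook = 15 km.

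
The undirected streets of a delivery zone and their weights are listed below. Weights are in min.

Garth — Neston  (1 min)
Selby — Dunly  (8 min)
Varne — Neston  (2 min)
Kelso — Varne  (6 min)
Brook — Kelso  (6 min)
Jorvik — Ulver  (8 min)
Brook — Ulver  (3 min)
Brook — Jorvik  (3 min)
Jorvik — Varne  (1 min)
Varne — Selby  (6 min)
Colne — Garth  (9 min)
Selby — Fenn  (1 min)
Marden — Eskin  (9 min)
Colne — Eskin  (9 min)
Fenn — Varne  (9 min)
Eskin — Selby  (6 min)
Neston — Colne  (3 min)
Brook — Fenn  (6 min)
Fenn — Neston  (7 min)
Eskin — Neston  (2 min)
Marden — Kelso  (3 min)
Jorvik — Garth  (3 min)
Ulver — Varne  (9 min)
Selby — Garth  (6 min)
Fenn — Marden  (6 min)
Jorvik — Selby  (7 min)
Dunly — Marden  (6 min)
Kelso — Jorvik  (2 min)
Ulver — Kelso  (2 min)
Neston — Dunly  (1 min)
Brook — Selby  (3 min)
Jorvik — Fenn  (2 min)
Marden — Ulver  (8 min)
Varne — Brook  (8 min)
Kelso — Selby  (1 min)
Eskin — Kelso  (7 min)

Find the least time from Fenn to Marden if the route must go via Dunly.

Shortest Fenn→Dunly: Fenn–Jorvik–Varne–Neston–Dunly = 6
Best Dunly to Marden: Dunly–Marden costing 6
Total via Dunly: 6 + 6 = 12 min.

12 min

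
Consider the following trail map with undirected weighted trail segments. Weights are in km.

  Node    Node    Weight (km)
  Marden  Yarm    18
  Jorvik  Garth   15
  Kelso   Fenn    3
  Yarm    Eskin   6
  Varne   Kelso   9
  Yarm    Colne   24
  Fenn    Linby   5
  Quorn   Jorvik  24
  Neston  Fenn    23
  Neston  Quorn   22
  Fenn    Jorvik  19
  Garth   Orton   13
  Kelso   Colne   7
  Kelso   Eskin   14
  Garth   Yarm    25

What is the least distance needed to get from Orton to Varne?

59 km

Shortest distances from Orton:
Orton: 0
Garth: 13  (via Orton)
Jorvik: 28  (via Garth)
Yarm: 38  (via Garth)
Eskin: 44  (via Yarm)
Fenn: 47  (via Jorvik)
Kelso: 50  (via Fenn)
Linby: 52  (via Fenn)
Quorn: 52  (via Jorvik)
Marden: 56  (via Yarm)
Colne: 57  (via Kelso)
Varne: 59  (via Kelso)
Shortest route: Orton → Garth → Jorvik → Fenn → Kelso → Varne = 59 km.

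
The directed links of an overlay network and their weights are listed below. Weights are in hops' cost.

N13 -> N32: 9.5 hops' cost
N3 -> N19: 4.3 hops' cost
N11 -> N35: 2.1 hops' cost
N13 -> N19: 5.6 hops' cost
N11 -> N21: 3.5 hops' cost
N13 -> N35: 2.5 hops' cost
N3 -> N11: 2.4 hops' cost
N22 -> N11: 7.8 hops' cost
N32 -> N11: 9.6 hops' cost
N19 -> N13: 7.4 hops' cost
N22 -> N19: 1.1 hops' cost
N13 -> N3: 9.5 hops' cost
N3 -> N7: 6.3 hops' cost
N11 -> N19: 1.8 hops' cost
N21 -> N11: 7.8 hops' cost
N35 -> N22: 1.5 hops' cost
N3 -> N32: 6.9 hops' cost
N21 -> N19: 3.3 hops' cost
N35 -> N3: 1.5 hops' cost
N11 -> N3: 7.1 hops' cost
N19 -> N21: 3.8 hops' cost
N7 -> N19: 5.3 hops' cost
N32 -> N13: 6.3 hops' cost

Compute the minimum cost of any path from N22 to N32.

18 hops' cost

Candidate routes:
N22–N11–N35–N3–N32: 7.8+2.1+1.5+6.9 = 18.3
N22–N19–N13–N32: 1.1+7.4+9.5 = 18
The minimum is 18 hops' cost via N22–N19–N13–N32.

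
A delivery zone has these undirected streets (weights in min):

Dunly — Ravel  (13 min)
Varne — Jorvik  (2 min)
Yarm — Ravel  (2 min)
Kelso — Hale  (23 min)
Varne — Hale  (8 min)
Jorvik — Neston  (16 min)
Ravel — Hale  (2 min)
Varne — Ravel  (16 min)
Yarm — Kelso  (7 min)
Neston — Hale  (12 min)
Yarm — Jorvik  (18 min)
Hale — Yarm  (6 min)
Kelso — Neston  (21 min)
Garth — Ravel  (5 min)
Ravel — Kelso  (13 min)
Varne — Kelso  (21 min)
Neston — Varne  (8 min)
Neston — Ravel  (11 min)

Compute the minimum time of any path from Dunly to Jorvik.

25 min

Enumerating some paths:
Dunly - Ravel - Yarm - Hale - Varne - Jorvik: 13+2+6+8+2 = 31
Dunly - Ravel - Varne - Jorvik: 13+16+2 = 31
Dunly - Ravel - Hale - Varne - Jorvik: 13+2+8+2 = 25
Dunly - Ravel - Yarm - Jorvik: 13+2+18 = 33
The minimum is 25 min via Dunly - Ravel - Hale - Varne - Jorvik.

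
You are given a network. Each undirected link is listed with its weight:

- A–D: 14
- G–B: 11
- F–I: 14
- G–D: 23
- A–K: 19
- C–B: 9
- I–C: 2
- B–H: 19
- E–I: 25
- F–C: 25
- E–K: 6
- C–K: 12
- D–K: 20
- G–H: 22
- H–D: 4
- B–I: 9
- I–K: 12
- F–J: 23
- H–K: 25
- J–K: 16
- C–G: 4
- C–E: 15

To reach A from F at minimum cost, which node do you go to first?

Candidate routes:
F → I → K → A: 14+12+19 = 45
F → I → C → E → K → A: 14+2+15+6+19 = 56
F → I → C → K → A: 14+2+12+19 = 47
F → C → K → A: 25+12+19 = 56
Cheapest is F → I → K → A at 45.
So from F the first move is to I.

I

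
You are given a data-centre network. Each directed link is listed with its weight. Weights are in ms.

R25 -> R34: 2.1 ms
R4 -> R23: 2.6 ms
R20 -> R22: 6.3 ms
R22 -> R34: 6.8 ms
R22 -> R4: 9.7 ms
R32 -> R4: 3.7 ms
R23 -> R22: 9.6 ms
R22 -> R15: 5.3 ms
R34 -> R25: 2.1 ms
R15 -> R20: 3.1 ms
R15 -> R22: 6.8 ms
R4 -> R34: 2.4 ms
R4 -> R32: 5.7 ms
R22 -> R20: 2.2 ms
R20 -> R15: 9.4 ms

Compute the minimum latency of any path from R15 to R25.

15.7 ms

Compare a few routes:
R15–R20–R22–R34–R25: 3.1+6.3+6.8+2.1 = 18.3
R15–R22–R34–R25: 6.8+6.8+2.1 = 15.7
Cheapest is R15–R22–R34–R25 at 15.7 ms.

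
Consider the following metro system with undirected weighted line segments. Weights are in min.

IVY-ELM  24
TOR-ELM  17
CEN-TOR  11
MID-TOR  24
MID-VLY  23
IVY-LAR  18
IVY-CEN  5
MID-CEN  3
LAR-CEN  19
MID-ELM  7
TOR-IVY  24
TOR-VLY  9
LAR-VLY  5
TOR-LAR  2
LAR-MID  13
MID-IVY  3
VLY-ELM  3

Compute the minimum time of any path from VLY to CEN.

Compare a few routes:
VLY–ELM–MID–CEN: 3+7+3 = 13
VLY–LAR–TOR–CEN: 5+2+11 = 18
Cheapest is VLY–ELM–MID–CEN at 13 min.

13 min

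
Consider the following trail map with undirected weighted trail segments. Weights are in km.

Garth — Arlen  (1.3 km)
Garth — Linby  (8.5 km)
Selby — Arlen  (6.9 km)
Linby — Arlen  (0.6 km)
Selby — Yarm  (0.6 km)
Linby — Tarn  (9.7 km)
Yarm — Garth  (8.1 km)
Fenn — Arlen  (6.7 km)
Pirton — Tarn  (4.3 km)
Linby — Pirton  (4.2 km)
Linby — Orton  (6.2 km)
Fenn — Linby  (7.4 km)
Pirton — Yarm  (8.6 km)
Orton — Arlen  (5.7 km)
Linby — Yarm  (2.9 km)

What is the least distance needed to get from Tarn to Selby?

Settle nodes by increasing distance from Tarn:
Tarn: 0
Pirton: 4.3  (via Tarn)
Linby: 8.5  (via Pirton)
Arlen: 9.1  (via Linby)
Garth: 10.4  (via Arlen)
Yarm: 11.4  (via Linby)
Selby: 12  (via Yarm)
Shortest route: Tarn → Pirton → Linby → Yarm → Selby = 12 km.

12 km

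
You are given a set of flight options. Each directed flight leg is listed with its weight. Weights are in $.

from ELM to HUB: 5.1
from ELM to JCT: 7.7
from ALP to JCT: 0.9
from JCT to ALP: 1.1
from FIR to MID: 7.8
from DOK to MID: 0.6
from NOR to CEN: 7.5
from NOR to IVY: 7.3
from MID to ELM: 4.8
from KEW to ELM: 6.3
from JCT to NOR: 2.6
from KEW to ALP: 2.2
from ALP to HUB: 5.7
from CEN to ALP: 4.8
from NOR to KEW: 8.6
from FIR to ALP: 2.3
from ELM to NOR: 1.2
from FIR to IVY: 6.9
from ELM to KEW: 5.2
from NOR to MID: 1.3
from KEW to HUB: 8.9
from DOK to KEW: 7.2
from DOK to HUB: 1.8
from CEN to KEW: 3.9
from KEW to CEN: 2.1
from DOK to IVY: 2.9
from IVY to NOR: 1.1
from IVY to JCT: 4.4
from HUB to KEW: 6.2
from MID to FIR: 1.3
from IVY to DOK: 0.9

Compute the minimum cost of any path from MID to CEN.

Candidate routes:
MID → ELM → NOR → CEN: 4.8+1.2+7.5 = 13.5
MID → ELM → KEW → CEN: 4.8+5.2+2.1 = 12.1
The minimum is $12.1 via MID → ELM → KEW → CEN.

$12.1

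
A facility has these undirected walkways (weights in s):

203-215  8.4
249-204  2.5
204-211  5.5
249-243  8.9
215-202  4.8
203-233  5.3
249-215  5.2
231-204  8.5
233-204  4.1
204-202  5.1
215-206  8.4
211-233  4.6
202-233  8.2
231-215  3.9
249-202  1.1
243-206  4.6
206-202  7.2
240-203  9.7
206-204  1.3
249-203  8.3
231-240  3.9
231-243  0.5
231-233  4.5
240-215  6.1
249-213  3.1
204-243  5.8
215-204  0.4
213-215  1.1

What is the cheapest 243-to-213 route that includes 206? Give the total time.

Shortest 243→206: 243 → 206 = 4.6
Best 206 to 213: 206 → 204 → 215 → 213 costing 2.8
Total via 206: 4.6 + 2.8 = 7.4 s.

7.4 s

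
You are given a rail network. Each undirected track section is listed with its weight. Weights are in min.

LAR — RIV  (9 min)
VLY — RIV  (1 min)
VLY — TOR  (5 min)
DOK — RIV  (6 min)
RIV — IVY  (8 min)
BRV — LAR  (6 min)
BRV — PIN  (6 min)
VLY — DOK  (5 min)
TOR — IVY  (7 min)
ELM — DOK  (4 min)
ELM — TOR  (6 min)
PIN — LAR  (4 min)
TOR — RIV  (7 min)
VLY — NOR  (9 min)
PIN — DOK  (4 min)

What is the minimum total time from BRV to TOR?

20 min

Running Dijkstra from BRV:
BRV: 0
PIN: 6  (via BRV)
LAR: 6  (via BRV)
DOK: 10  (via PIN)
ELM: 14  (via DOK)
RIV: 15  (via LAR)
VLY: 15  (via DOK)
TOR: 20  (via ELM)
Shortest route: BRV → PIN → DOK → ELM → TOR = 20 min.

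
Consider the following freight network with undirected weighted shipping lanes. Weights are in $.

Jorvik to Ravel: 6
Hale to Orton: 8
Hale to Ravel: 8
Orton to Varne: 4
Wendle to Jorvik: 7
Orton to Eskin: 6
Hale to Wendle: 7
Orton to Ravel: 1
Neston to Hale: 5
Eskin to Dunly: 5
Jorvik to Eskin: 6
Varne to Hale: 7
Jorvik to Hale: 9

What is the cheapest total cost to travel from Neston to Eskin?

$19

Enumerating some paths:
Neston–Hale–Jorvik–Eskin: 5+9+6 = 20
Neston–Hale–Varne–Orton–Eskin: 5+7+4+6 = 22
Neston–Hale–Orton–Eskin: 5+8+6 = 19
Neston–Hale–Ravel–Orton–Eskin: 5+8+1+6 = 20
The minimum is $19 via Neston–Hale–Orton–Eskin.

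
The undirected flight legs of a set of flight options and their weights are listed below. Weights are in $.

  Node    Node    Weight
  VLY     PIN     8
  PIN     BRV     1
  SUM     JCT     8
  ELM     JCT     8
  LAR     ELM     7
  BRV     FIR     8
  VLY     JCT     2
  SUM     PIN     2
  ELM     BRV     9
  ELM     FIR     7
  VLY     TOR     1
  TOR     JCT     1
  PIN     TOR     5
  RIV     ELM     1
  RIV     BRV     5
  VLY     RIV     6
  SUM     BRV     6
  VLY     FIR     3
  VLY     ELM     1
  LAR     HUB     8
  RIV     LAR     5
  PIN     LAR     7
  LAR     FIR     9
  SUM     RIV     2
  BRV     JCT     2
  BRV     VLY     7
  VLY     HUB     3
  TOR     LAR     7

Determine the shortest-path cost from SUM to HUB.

$7

Running Dijkstra from SUM:
SUM: 0
PIN: 2  (via SUM)
RIV: 2  (via SUM)
ELM: 3  (via RIV)
BRV: 3  (via PIN)
VLY: 4  (via ELM)
JCT: 5  (via BRV)
TOR: 5  (via VLY)
HUB: 7  (via VLY)
Shortest route: SUM → RIV → ELM → VLY → HUB = $7.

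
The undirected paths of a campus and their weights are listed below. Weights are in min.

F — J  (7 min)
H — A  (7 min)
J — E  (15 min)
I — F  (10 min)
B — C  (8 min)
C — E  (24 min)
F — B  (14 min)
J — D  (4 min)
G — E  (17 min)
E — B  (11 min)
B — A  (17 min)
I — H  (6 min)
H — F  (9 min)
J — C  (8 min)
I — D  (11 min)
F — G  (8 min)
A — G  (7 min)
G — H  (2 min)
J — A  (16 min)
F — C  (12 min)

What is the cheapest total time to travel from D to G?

19 min

Settle nodes by increasing distance from D:
D: 0
J: 4  (via D)
F: 11  (via J)
I: 11  (via D)
C: 12  (via J)
H: 17  (via I)
E: 19  (via J)
G: 19  (via F)
Shortest route: D → J → F → G = 19 min.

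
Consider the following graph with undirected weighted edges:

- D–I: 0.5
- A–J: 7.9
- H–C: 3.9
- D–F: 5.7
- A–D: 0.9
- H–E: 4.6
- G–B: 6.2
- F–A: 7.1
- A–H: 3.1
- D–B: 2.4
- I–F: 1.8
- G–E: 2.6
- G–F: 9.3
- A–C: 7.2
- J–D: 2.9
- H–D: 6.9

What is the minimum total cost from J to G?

11.5

Candidate routes:
J - D - A - H - E - G: 2.9+0.9+3.1+4.6+2.6 = 14.1
J - D - H - E - G: 2.9+6.9+4.6+2.6 = 17
J - D - I - F - G: 2.9+0.5+1.8+9.3 = 14.5
J - D - B - G: 2.9+2.4+6.2 = 11.5
Cheapest is J - D - B - G at 11.5.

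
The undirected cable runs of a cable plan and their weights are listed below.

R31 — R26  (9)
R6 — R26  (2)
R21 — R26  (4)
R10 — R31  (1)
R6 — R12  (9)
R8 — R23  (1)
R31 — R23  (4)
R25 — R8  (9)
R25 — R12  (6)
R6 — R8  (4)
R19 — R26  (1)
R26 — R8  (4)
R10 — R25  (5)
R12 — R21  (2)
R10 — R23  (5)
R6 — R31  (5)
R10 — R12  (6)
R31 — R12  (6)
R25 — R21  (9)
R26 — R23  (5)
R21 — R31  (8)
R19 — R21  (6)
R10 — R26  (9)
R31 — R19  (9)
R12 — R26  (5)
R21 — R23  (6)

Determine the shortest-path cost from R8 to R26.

Enumerating some paths:
R8 - R6 - R26: 4+2 = 6
R8 - R26: 4 = 4
R8 - R23 - R26: 1+5 = 6
Cheapest is R8 - R26 at 4.

4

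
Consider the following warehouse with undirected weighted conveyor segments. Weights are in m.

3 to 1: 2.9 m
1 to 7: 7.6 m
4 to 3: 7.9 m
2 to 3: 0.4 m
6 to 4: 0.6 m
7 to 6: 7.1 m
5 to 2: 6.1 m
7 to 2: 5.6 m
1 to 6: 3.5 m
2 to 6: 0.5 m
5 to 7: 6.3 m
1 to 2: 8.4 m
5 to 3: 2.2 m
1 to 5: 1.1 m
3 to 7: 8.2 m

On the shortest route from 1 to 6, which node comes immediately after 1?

6

Compare a few routes:
1 → 5 → 3 → 2 → 6: 1.1+2.2+0.4+0.5 = 4.2
1 → 6: 3.5 = 3.5
1 → 3 → 2 → 6: 2.9+0.4+0.5 = 3.8
The minimum is 3.5 m via 1 → 6.
So from 1 the first move is to 6.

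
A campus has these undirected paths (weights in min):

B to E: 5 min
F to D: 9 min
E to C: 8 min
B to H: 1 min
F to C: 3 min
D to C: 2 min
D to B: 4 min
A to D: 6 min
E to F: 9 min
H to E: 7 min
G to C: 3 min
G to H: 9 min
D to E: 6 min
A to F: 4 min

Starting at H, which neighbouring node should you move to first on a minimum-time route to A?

Candidate routes:
H - B - D - C - F - A: 1+4+2+3+4 = 14
H - B - E - D - A: 1+5+6+6 = 18
H - B - D - F - A: 1+4+9+4 = 18
H - B - D - A: 1+4+6 = 11
Cheapest is H - B - D - A at 11 min.
So from H the first move is to B.

B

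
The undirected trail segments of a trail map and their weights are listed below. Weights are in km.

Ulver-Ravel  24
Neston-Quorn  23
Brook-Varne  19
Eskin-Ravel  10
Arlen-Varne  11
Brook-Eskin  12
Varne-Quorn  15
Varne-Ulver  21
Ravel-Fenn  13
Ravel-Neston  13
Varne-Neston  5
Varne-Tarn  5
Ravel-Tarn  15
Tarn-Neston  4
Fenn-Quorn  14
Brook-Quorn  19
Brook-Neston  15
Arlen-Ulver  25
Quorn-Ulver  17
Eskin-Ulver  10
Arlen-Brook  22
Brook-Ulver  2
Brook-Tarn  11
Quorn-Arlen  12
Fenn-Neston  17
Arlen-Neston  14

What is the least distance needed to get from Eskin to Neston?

23 km

Enumerating some paths:
Eskin–Ulver–Brook–Tarn–Neston: 10+2+11+4 = 27
Eskin–Ravel–Neston: 10+13 = 23
The minimum is 23 km via Eskin–Ravel–Neston.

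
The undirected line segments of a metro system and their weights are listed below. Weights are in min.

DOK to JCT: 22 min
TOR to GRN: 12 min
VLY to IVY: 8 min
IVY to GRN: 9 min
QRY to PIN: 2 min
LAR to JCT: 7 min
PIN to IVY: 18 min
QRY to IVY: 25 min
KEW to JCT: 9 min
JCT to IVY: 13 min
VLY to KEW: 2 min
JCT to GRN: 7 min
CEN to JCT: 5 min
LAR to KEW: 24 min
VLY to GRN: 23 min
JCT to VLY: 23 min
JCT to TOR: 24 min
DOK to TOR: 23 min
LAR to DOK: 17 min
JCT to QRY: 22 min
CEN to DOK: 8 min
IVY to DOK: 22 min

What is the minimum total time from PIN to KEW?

Running Dijkstra from PIN:
PIN: 0
QRY: 2  (via PIN)
IVY: 18  (via PIN)
JCT: 24  (via QRY)
VLY: 26  (via IVY)
GRN: 27  (via IVY)
KEW: 28  (via VLY)
Shortest route: PIN → IVY → VLY → KEW = 28 min.

28 min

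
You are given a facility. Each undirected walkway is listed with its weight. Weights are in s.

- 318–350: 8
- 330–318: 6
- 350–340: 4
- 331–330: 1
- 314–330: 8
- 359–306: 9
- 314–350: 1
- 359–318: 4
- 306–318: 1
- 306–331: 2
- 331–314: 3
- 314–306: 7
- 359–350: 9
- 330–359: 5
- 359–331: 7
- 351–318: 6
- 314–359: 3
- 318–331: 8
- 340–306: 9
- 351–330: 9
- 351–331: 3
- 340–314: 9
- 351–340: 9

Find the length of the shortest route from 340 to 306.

Running Dijkstra from 340:
340: 0
350: 4  (via 340)
314: 5  (via 350)
331: 8  (via 314)
359: 8  (via 314)
306: 9  (via 340)
Shortest route: 340 → 306 = 9 s.

9 s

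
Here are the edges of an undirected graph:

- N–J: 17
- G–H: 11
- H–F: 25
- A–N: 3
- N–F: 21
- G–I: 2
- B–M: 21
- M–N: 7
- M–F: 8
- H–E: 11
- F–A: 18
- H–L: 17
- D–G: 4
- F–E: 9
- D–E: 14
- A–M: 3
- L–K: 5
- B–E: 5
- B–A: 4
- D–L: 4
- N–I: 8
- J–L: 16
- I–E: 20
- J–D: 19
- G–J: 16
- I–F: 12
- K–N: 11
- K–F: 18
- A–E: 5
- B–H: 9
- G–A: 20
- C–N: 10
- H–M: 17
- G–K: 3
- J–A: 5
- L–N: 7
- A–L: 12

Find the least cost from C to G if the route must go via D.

25

Best C to D: C → N → L → D costing 21
Shortest D→G: D → G = 4
Total via D: 21 + 4 = 25.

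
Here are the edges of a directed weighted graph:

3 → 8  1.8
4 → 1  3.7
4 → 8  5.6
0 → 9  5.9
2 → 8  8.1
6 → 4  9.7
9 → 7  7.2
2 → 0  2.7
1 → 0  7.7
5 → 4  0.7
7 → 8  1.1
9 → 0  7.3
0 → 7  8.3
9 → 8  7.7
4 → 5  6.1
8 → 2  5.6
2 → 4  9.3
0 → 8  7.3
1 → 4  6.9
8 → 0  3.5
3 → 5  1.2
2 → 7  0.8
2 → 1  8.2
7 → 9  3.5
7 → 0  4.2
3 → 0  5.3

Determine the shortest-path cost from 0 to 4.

Compare a few routes:
0 → 9 → 8 → 2 → 4: 5.9+7.7+5.6+9.3 = 28.5
0 → 8 → 2 → 4: 7.3+5.6+9.3 = 22.2
0 → 8 → 2 → 1 → 4: 7.3+5.6+8.2+6.9 = 28
0 → 7 → 8 → 2 → 4: 8.3+1.1+5.6+9.3 = 24.3
The minimum is 22.2 via 0 → 8 → 2 → 4.

22.2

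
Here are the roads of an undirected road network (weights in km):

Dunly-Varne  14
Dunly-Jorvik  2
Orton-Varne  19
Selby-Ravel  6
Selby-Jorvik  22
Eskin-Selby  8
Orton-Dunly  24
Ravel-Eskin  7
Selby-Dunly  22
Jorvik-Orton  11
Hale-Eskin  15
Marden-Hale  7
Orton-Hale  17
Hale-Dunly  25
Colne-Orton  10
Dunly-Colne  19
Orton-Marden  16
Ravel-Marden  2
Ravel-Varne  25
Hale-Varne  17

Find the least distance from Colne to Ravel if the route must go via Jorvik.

Best Colne to Jorvik: Colne → Orton → Jorvik costing 21
Best Jorvik to Ravel: Jorvik → Selby → Ravel costing 28
Total via Jorvik: 21 + 28 = 49 km.

49 km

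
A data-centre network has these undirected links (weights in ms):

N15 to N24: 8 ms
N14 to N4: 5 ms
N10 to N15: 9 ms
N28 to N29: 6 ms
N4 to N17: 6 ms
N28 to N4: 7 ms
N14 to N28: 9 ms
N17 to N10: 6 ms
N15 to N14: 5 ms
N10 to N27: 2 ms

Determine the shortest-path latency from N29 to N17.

19 ms

Compare a few routes:
N29–N28–N4–N17: 6+7+6 = 19
N29–N28–N14–N4–N17: 6+9+5+6 = 26
The minimum is 19 ms via N29–N28–N4–N17.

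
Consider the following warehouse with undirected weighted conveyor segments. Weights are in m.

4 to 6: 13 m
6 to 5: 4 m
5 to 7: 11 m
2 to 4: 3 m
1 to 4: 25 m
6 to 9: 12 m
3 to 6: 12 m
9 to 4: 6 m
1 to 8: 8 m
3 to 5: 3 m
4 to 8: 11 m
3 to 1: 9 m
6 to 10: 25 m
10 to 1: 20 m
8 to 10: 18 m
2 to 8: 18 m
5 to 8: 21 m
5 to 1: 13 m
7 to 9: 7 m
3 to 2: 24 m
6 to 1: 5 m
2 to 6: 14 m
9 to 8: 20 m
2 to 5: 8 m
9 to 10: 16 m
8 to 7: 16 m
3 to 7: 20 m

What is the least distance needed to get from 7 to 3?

14 m

Running Dijkstra from 7:
7: 0
9: 7  (via 7)
5: 11  (via 7)
4: 13  (via 9)
3: 14  (via 5)
Shortest route: 7 → 5 → 3 = 14 m.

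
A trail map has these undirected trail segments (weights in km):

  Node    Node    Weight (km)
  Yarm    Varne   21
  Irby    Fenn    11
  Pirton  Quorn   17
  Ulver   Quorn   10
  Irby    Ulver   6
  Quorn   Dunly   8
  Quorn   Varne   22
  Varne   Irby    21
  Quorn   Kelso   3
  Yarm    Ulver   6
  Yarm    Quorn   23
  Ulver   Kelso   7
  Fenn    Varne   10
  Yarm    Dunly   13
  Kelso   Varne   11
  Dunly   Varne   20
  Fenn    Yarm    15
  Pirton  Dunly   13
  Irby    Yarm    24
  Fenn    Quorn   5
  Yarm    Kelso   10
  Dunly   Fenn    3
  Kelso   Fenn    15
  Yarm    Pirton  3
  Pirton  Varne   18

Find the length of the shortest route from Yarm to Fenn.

Compare a few routes:
Yarm - Kelso - Quorn - Fenn: 10+3+5 = 18
Yarm - Fenn: 15 = 15
Yarm - Dunly - Fenn: 13+3 = 16
Yarm - Pirton - Dunly - Fenn: 3+13+3 = 19
The minimum is 15 km via Yarm - Fenn.

15 km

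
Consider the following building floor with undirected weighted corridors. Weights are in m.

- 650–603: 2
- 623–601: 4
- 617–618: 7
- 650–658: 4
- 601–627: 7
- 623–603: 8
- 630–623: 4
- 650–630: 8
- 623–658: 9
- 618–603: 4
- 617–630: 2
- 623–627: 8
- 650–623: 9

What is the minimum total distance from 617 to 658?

14 m

Settle nodes by increasing distance from 617:
617: 0
630: 2  (via 617)
623: 6  (via 630)
618: 7  (via 617)
601: 10  (via 623)
650: 10  (via 630)
603: 11  (via 618)
658: 14  (via 650)
Shortest route: 617 → 630 → 650 → 658 = 14 m.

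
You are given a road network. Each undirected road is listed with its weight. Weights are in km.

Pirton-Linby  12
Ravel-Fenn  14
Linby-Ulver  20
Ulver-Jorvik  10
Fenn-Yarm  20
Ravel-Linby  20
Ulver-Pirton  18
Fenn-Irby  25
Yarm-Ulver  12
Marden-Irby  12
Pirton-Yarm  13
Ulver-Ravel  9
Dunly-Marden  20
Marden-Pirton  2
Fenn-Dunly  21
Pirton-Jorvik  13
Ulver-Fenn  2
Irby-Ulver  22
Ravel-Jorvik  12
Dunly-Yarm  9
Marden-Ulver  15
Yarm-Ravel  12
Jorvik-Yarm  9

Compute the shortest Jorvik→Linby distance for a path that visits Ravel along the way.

32 km

Best Jorvik to Ravel: Jorvik → Ravel costing 12
Best Ravel to Linby: Ravel → Linby costing 20
Total via Ravel: 12 + 20 = 32 km.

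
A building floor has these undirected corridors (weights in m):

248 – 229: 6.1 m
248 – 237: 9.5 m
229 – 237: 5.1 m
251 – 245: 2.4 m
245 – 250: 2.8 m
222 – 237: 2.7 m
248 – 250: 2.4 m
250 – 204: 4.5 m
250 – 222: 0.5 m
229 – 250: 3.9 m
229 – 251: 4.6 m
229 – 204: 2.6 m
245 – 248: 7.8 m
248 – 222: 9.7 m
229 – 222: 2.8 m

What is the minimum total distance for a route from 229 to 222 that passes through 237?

7.8 m

Best 229 to 237: 229 → 237 costing 5.1
Shortest 237→222: 237 → 222 = 2.7
Total via 237: 5.1 + 2.7 = 7.8 m.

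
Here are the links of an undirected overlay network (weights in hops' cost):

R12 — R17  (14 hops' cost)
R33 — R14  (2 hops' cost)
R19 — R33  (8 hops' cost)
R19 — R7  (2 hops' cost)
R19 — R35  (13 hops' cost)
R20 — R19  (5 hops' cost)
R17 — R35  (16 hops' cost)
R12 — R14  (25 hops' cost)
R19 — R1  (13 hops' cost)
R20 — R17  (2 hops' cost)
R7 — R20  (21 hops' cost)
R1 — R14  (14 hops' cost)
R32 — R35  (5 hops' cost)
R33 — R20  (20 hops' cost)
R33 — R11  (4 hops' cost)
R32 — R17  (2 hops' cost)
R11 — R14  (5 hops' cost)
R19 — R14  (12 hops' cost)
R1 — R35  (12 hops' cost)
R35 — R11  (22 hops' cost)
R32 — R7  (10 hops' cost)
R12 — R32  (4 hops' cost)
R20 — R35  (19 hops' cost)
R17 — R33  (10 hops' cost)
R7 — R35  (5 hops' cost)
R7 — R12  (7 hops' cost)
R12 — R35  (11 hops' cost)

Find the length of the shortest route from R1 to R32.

17 hops' cost

Compare a few routes:
R1 → R35 → R32: 12+5 = 17
R1 → R19 → R20 → R17 → R32: 13+5+2+2 = 22
R1 → R19 → R7 → R32: 13+2+10 = 25
Cheapest is R1 → R35 → R32 at 17 hops' cost.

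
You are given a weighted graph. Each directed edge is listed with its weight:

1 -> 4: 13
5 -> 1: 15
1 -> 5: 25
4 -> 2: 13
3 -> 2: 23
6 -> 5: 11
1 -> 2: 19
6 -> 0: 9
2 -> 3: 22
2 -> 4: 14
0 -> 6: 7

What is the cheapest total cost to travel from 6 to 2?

45

Settle nodes by increasing distance from 6:
6: 0
0: 9  (via 6)
5: 11  (via 6)
1: 26  (via 5)
4: 39  (via 1)
2: 45  (via 1)
Shortest route: 6–5–1–2 = 45.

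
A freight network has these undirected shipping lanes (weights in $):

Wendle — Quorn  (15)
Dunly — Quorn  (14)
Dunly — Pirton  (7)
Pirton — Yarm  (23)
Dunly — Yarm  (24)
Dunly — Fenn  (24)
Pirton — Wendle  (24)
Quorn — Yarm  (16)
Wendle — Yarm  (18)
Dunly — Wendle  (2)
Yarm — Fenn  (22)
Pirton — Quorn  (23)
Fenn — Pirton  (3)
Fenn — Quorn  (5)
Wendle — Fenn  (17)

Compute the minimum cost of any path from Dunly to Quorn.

Candidate routes:
Dunly - Pirton - Fenn - Quorn: 7+3+5 = 15
Dunly - Quorn: 14 = 14
Cheapest is Dunly - Quorn at $14.

$14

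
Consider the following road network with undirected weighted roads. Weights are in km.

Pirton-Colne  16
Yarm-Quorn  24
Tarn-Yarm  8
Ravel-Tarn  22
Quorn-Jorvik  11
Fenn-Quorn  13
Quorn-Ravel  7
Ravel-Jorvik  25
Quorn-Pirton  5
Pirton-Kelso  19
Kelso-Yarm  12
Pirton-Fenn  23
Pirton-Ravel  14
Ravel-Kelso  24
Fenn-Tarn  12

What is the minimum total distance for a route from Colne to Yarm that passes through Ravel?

Best Colne to Ravel: Colne–Pirton–Quorn–Ravel costing 28
Best Ravel to Yarm: Ravel–Tarn–Yarm costing 30
Total via Ravel: 28 + 30 = 58 km.

58 km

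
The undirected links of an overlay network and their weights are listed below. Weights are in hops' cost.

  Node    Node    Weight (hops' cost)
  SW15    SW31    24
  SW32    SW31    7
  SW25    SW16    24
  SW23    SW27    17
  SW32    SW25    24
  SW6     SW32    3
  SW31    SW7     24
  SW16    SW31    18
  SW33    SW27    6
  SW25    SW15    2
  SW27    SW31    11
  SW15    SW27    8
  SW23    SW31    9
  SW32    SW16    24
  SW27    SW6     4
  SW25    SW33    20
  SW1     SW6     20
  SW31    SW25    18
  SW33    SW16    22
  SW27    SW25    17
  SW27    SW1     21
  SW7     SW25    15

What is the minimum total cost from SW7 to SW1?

46 hops' cost

Running Dijkstra from SW7:
SW7: 0
SW25: 15  (via SW7)
SW15: 17  (via SW25)
SW31: 24  (via SW7)
SW27: 25  (via SW15)
SW6: 29  (via SW27)
SW33: 31  (via SW27)
SW32: 31  (via SW31)
SW23: 33  (via SW31)
SW16: 39  (via SW25)
SW1: 46  (via SW27)
Shortest route: SW7 → SW25 → SW15 → SW27 → SW1 = 46 hops' cost.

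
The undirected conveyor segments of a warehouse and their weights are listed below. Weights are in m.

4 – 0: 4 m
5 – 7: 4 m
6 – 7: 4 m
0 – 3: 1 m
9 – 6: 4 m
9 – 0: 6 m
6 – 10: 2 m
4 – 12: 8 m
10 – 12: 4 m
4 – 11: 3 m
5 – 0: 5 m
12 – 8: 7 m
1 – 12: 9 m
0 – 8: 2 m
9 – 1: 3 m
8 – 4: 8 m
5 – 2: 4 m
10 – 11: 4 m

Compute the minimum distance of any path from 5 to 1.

Compare a few routes:
5 → 7 → 6 → 9 → 1: 4+4+4+3 = 15
5 → 0 → 9 → 1: 5+6+3 = 14
5 → 7 → 6 → 10 → 12 → 1: 4+4+2+4+9 = 23
Cheapest is 5 → 0 → 9 → 1 at 14 m.

14 m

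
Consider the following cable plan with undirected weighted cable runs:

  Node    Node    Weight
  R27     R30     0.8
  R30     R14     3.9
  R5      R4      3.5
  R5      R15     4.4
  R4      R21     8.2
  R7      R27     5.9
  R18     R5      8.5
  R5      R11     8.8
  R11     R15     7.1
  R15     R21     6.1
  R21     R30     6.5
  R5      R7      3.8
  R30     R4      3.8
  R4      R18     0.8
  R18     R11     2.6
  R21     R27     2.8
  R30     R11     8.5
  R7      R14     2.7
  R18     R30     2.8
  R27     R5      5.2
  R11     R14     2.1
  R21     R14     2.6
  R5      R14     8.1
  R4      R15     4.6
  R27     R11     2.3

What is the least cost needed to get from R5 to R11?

6.9

Compare a few routes:
R5 → R27 → R11: 5.2+2.3 = 7.5
R5 → R4 → R18 → R11: 3.5+0.8+2.6 = 6.9
R5 → R11: 8.8 = 8.8
R5 → R7 → R14 → R11: 3.8+2.7+2.1 = 8.6
The minimum is 6.9 via R5 → R4 → R18 → R11.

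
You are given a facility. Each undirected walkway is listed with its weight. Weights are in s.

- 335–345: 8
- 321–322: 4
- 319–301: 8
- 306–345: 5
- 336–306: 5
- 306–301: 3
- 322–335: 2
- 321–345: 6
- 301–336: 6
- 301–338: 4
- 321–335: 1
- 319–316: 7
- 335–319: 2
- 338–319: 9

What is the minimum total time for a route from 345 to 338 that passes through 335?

Shortest 345→335: 345–321–335 = 7
Shortest 335→338: 335–319–338 = 11
Total via 335: 7 + 11 = 18 s.

18 s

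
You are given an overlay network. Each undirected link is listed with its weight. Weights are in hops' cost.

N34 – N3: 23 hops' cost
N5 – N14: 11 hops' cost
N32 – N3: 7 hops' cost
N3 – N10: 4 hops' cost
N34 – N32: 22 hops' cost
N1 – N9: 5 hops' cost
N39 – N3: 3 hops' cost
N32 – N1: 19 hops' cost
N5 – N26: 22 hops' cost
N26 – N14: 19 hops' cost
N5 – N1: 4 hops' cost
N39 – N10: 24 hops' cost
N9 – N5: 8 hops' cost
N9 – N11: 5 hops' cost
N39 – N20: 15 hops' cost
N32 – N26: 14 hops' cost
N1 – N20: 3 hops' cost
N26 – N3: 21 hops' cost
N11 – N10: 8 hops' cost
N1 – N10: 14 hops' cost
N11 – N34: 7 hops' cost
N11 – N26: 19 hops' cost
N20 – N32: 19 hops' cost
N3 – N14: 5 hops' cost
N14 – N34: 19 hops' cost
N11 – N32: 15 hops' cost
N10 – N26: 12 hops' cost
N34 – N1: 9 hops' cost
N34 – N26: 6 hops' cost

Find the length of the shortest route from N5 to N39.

Running Dijkstra from N5:
N5: 0
N1: 4  (via N5)
N20: 7  (via N1)
N9: 8  (via N5)
N14: 11  (via N5)
N11: 13  (via N9)
N34: 13  (via N1)
N3: 16  (via N14)
N10: 18  (via N1)
N39: 19  (via N3)
Shortest route: N5–N14–N3–N39 = 19 hops' cost.

19 hops' cost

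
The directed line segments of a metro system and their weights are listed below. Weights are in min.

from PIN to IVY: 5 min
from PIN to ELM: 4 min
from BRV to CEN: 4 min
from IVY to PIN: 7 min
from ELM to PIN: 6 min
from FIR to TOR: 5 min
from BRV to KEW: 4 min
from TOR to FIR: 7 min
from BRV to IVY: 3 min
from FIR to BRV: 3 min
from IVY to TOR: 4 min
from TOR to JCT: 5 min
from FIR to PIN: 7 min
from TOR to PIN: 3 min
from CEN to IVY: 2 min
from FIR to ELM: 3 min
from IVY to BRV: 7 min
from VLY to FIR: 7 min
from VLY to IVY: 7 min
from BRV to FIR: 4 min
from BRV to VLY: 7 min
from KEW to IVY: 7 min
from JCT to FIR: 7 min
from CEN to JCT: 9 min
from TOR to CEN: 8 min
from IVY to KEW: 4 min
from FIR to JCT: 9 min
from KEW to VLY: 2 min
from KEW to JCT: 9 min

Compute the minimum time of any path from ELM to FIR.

22 min

Enumerating some paths:
ELM - PIN - IVY - KEW - VLY - FIR: 6+5+4+2+7 = 24
ELM - PIN - IVY - TOR - FIR: 6+5+4+7 = 22
The minimum is 22 min via ELM - PIN - IVY - TOR - FIR.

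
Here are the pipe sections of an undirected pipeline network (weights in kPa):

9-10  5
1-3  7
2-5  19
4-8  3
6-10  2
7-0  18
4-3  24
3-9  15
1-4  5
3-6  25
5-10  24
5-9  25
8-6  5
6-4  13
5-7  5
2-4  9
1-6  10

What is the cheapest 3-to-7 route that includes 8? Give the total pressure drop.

51 kPa

Shortest 3→8: 3 → 1 → 4 → 8 = 15
Shortest 8→7: 8 → 6 → 10 → 5 → 7 = 36
Total via 8: 15 + 36 = 51 kPa.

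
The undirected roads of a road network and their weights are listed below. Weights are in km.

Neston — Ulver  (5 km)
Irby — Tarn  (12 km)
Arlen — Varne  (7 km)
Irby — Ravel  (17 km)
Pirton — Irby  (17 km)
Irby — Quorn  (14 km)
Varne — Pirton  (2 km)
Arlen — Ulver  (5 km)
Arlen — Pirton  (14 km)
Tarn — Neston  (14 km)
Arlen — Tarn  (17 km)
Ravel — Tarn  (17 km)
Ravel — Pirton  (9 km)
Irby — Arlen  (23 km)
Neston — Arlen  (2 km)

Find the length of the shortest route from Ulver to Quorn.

Running Dijkstra from Ulver:
Ulver: 0
Arlen: 5  (via Ulver)
Neston: 5  (via Ulver)
Varne: 12  (via Arlen)
Pirton: 14  (via Varne)
Tarn: 19  (via Neston)
Ravel: 23  (via Pirton)
Irby: 28  (via Arlen)
Quorn: 42  (via Irby)
Shortest route: Ulver–Arlen–Irby–Quorn = 42 km.

42 km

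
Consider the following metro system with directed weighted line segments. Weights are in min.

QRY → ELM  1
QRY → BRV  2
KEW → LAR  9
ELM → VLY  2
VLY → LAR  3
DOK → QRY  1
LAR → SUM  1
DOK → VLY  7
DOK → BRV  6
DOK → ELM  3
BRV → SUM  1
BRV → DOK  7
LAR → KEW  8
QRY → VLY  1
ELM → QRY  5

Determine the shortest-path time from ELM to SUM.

Candidate routes:
ELM → QRY → BRV → SUM: 5+2+1 = 8
ELM → VLY → LAR → SUM: 2+3+1 = 6
The minimum is 6 min via ELM → VLY → LAR → SUM.

6 min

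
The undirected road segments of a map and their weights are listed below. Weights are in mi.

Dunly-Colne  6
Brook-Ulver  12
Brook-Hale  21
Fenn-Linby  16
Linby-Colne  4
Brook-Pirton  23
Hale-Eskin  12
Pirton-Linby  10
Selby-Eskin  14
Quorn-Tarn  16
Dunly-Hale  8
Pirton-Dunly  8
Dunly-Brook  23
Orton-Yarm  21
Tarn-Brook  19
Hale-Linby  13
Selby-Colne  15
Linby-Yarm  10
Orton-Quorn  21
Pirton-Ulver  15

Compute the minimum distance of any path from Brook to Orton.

56 mi

Shortest distances from Brook:
Brook: 0
Ulver: 12  (via Brook)
Tarn: 19  (via Brook)
Hale: 21  (via Brook)
Dunly: 23  (via Brook)
Pirton: 23  (via Brook)
Colne: 29  (via Dunly)
Linby: 33  (via Pirton)
Eskin: 33  (via Hale)
Quorn: 35  (via Tarn)
Yarm: 43  (via Linby)
Selby: 44  (via Colne)
Fenn: 49  (via Linby)
Orton: 56  (via Quorn)
Shortest route: Brook → Tarn → Quorn → Orton = 56 mi.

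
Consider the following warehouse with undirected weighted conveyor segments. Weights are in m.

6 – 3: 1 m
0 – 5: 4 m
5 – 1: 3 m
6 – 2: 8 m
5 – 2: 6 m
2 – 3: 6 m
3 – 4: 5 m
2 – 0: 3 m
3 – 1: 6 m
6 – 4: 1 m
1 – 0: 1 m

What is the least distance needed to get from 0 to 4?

Settle nodes by increasing distance from 0:
0: 0
1: 1  (via 0)
2: 3  (via 0)
5: 4  (via 0)
3: 7  (via 1)
6: 8  (via 3)
4: 9  (via 6)
Shortest route: 0 → 1 → 3 → 6 → 4 = 9 m.

9 m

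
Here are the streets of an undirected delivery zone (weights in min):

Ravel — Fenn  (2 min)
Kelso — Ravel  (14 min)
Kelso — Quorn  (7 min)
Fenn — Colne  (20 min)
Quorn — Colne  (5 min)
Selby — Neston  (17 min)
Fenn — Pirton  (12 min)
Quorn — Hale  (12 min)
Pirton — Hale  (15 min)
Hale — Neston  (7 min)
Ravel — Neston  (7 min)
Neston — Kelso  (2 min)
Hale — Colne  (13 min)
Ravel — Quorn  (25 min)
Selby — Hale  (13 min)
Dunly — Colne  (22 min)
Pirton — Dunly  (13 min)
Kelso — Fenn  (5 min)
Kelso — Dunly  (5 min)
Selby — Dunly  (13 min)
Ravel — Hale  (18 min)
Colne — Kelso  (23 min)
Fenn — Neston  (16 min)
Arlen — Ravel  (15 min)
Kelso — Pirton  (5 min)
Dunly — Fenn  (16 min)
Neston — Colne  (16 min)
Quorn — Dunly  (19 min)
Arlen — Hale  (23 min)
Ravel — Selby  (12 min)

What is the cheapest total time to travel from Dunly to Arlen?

Settle nodes by increasing distance from Dunly:
Dunly: 0
Kelso: 5  (via Dunly)
Neston: 7  (via Kelso)
Pirton: 10  (via Kelso)
Fenn: 10  (via Kelso)
Quorn: 12  (via Kelso)
Ravel: 12  (via Fenn)
Selby: 13  (via Dunly)
Hale: 14  (via Neston)
Colne: 17  (via Quorn)
Arlen: 27  (via Ravel)
Shortest route: Dunly → Kelso → Fenn → Ravel → Arlen = 27 min.

27 min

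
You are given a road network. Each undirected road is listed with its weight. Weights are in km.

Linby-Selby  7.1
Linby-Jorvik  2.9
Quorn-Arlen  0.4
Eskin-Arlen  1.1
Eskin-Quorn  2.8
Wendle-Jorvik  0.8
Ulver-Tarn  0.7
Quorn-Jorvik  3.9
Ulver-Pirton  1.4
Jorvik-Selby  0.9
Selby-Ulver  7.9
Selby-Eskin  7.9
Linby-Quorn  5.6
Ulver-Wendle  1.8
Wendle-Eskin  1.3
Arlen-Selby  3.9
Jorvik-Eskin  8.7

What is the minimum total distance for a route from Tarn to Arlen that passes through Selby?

8.1 km

Shortest Tarn→Selby: Tarn–Ulver–Wendle–Jorvik–Selby = 4.2
Shortest Selby→Arlen: Selby–Arlen = 3.9
Total via Selby: 4.2 + 3.9 = 8.1 km.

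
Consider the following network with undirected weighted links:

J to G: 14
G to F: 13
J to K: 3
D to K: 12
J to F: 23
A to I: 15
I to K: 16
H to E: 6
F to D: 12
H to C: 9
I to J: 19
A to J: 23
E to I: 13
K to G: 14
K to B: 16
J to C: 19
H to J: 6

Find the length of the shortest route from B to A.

Running Dijkstra from B:
B: 0
K: 16  (via B)
J: 19  (via K)
H: 25  (via J)
D: 28  (via K)
G: 30  (via K)
E: 31  (via H)
I: 32  (via K)
C: 34  (via H)
F: 40  (via D)
A: 42  (via J)
Shortest route: B–K–J–A = 42.

42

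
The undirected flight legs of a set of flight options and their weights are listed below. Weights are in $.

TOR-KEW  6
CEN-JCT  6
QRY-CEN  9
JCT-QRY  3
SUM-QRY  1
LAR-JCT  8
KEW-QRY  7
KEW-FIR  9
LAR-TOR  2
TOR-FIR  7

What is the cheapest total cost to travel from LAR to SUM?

Settle nodes by increasing distance from LAR:
LAR: 0
TOR: 2  (via LAR)
KEW: 8  (via TOR)
JCT: 8  (via LAR)
FIR: 9  (via TOR)
QRY: 11  (via JCT)
SUM: 12  (via QRY)
Shortest route: LAR–JCT–QRY–SUM = $12.

$12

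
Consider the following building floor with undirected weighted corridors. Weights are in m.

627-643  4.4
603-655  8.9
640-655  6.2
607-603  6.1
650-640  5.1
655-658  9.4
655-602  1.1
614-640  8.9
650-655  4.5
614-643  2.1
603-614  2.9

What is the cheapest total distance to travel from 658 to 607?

24.4 m

Candidate routes:
658 - 655 - 603 - 607: 9.4+8.9+6.1 = 24.4
658 - 655 - 640 - 614 - 603 - 607: 9.4+6.2+8.9+2.9+6.1 = 33.5
658 - 655 - 650 - 640 - 614 - 603 - 607: 9.4+4.5+5.1+8.9+2.9+6.1 = 36.9
Cheapest is 658 - 655 - 603 - 607 at 24.4 m.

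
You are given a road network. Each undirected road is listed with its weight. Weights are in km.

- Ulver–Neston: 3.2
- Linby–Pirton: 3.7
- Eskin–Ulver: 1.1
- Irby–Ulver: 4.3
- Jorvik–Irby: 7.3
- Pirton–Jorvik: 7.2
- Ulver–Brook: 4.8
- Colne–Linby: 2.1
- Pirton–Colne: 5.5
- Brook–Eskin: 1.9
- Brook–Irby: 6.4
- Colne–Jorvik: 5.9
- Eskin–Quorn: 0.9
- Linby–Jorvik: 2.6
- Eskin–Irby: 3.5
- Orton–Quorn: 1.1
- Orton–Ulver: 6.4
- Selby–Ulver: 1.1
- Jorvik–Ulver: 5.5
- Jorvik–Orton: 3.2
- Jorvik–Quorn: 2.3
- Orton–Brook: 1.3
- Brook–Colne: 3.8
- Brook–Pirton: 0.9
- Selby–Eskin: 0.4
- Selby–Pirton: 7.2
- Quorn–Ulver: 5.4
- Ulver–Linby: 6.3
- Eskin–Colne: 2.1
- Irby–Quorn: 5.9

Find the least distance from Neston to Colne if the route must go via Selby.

6.8 km

Best Neston to Selby: Neston → Ulver → Selby costing 4.3
Shortest Selby→Colne: Selby → Eskin → Colne = 2.5
Total via Selby: 4.3 + 2.5 = 6.8 km.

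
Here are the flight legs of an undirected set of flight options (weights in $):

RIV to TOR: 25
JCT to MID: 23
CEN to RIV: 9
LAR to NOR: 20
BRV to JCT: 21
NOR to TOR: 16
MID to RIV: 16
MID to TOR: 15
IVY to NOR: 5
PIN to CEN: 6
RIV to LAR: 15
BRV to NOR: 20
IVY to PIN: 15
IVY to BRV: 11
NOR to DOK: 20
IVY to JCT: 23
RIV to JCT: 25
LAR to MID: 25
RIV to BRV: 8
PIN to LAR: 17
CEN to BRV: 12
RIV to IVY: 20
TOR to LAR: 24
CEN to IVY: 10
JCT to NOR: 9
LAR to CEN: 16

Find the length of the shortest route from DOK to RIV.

Candidate routes:
DOK - NOR - IVY - CEN - RIV: 20+5+10+9 = 44
DOK - NOR - IVY - RIV: 20+5+20 = 45
DOK - NOR - BRV - RIV: 20+20+8 = 48
DOK - NOR - JCT - RIV: 20+9+25 = 54
Cheapest is DOK - NOR - IVY - CEN - RIV at $44.

$44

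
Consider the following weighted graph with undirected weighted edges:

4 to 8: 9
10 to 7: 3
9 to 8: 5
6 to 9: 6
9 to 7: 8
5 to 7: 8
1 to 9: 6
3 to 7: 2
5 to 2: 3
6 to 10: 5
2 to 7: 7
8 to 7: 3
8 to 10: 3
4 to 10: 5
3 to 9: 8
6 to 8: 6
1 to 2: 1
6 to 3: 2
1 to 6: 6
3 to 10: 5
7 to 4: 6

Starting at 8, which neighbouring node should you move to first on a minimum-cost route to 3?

7

Candidate routes:
8 - 6 - 3: 6+2 = 8
8 - 7 - 3: 3+2 = 5
8 - 10 - 7 - 3: 3+3+2 = 8
The minimum is 5 via 8 - 7 - 3.
So from 8 the first move is to 7.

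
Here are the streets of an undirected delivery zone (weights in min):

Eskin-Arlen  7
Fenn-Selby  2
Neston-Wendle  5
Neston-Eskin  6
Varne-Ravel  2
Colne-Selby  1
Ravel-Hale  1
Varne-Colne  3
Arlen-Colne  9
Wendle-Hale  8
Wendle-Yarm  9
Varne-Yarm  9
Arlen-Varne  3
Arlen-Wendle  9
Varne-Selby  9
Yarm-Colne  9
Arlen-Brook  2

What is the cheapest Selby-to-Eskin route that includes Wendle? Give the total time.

26 min

Shortest Selby→Wendle: Selby–Colne–Varne–Ravel–Hale–Wendle = 15
Best Wendle to Eskin: Wendle–Neston–Eskin costing 11
Total via Wendle: 15 + 11 = 26 min.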